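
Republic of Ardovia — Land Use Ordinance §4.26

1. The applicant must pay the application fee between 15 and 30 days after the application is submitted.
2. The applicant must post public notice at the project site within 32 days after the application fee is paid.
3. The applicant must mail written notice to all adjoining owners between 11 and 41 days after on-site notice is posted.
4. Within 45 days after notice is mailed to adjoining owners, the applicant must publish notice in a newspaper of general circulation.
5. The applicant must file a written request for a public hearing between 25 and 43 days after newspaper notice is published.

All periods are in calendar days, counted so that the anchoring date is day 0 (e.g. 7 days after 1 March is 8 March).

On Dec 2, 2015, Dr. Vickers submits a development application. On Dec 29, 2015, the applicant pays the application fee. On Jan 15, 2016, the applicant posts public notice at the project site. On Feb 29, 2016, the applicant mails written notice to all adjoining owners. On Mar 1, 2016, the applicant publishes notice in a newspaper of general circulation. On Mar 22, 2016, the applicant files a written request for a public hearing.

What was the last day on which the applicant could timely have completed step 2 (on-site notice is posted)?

Step 2 runs from Dec 29, 2015, when the application fee is paid. 32 days after Dec 29, 2015 is Jan 30, 2016.

Jan 30, 2016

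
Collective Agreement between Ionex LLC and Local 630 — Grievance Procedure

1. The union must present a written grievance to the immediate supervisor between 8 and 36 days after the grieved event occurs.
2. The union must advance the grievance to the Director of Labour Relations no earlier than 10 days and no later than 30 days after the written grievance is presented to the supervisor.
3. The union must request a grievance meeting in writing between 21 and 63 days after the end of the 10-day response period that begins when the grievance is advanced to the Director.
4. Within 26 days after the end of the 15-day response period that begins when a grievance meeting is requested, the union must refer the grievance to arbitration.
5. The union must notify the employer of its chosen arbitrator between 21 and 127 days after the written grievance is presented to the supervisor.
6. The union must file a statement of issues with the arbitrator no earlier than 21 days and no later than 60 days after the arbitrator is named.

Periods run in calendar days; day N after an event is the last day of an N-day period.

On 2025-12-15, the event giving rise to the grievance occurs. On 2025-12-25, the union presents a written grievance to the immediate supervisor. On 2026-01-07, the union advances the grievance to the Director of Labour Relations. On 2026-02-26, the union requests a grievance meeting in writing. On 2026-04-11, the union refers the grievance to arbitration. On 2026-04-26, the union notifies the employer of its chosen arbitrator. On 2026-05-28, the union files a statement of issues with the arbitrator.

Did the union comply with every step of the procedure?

(1) the permitted window runs from 2025-12-15 + 8 = 2025-12-23 to 2025-12-15 + 36 = 2026-01-20; 2025-12-25 falls inside that range.
(2) the permitted window runs from 2025-12-25 + 10 = 2026-01-04 to 2025-12-25 + 30 = 2026-01-24; done 2026-01-07, which is between those dates.
(3) the permitted window runs from 2026-01-17 + 21 = 2026-02-07 to 2026-01-17 + 63 = 2026-03-21; 2026-02-26 falls inside that range.
(4) due by 2026-03-13 + 26 days = 2026-04-08; 2026-04-11 misses that deadline by 3 days.

No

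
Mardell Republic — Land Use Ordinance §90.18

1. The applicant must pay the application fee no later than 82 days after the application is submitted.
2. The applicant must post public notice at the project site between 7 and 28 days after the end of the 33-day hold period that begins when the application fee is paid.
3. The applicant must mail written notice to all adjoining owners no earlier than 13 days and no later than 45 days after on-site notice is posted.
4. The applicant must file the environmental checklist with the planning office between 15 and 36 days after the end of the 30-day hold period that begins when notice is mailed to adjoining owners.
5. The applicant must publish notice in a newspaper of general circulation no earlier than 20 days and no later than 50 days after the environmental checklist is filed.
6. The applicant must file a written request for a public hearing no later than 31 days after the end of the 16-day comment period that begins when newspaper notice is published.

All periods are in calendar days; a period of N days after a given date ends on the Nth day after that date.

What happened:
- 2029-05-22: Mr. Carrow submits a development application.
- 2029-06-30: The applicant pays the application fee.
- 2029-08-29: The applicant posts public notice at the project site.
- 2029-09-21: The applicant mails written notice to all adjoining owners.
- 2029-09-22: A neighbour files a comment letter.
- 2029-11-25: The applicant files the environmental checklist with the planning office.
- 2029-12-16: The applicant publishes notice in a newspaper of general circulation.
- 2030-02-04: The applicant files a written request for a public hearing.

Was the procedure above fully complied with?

No

(1) due by 2029-05-22 + 82 days = 2029-08-12; done 2029-06-30 — timely.
(2) the permitted window runs from 2029-08-02 + 7 = 2029-08-09 to 2029-08-02 + 28 = 2029-08-30; 2029-08-29 falls inside that range.
(3) the permitted window runs from 2029-08-29 + 13 = 2029-09-11 to 2029-08-29 + 45 = 2029-10-13; 2029-09-21 falls inside that range.
(4) the permitted window runs from 2029-10-21 + 15 = 2029-11-05 to 2029-10-21 + 36 = 2029-11-26; done 2029-11-25, which is between those dates.
(5) the permitted window runs from 2029-11-25 + 20 = 2029-12-15 to 2029-11-25 + 50 = 2030-01-14; done 2029-12-16, which is between those dates.
(6) due by 2030-01-01 + 31 days = 2030-02-01; not done until 2030-02-04, 3 days after the deadline.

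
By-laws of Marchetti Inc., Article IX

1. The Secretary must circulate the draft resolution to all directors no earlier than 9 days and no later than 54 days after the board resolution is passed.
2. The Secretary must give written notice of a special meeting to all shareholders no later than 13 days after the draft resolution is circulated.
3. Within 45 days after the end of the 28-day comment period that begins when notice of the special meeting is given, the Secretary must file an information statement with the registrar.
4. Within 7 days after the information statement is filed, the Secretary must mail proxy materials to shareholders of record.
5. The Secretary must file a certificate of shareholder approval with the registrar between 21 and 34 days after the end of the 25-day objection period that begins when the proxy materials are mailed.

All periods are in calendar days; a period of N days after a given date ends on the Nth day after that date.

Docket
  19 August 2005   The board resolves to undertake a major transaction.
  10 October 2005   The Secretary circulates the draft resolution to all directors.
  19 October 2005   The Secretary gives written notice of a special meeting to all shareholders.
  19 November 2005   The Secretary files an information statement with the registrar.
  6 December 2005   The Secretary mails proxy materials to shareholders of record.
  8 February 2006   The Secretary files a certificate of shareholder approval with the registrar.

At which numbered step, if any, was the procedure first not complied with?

Step 1 — 9 and 54 days from 19 August 2005 (when the board resolution is passed) are 28 August 2005 and 12 October 2005 respectively; done 10 October 2005 — within the window.
Step 2 — counting 13 days from 10 October 2005 (when the draft resolution is circulated) gives a deadline of 23 October 2005; 19 October 2005 is within that limit.
Step 3 — counting 45 days from 16 November 2005 (end of the 28-day comment period, which began when notice of the special meeting is given on 19 October 2005) gives a deadline of 31 December 2005; completed 19 November 2005, before the deadline.
Step 4 — counting 7 days from 19 November 2005 (when the information statement is filed) gives a deadline of 26 November 2005; done 6 December 2005 — 10 days late.

Step 4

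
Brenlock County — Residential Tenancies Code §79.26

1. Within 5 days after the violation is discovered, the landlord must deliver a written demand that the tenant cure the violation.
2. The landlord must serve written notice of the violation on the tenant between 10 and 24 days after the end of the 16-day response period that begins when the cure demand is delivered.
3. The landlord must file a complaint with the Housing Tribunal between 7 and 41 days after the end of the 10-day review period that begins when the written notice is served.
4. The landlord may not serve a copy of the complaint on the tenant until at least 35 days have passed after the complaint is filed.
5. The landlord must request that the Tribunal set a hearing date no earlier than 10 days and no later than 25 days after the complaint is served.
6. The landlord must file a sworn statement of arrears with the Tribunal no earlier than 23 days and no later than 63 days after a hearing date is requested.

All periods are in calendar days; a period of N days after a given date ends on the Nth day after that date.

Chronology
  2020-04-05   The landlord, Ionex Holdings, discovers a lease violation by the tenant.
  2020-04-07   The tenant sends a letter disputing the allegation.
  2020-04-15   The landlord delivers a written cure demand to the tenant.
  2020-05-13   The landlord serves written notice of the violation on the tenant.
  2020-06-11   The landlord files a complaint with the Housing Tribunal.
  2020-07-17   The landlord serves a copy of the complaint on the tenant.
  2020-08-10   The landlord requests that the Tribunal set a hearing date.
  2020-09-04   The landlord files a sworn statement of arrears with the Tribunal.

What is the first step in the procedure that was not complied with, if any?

(1) due by 2020-04-05 + 5 days = 2020-04-10; done 2020-04-15 — 5 days late.
Later steps need not be reached.

Step 1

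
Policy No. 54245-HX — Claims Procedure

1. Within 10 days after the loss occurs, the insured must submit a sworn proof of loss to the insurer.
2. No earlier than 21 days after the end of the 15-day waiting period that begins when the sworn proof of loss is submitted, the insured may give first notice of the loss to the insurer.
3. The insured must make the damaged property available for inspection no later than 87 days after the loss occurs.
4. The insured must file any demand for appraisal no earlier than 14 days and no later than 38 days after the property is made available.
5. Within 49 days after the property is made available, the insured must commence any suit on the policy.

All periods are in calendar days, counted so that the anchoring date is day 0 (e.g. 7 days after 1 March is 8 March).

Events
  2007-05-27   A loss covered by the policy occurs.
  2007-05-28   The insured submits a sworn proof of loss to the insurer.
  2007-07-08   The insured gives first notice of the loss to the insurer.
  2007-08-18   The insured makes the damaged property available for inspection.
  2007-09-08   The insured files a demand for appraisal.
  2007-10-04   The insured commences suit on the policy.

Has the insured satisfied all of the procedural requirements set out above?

Step 1: 10 days after 2007-05-27 (when the loss occurs) is 2007-06-06; completed 2007-05-28, before the deadline.
Step 2: the earliest permitted date is 21 days after 2007-06-12 (end of the 15-day waiting period, which began when the sworn proof of loss is submitted on 2007-05-28), i.e. 2007-07-03; done 2007-07-08, after the minimum wait.
Step 3: 87 days after 2007-05-27 (when the loss occurs) is 2007-08-22; completed 2007-08-18, before the deadline.
Step 4: the window is 14–38 days after 2007-08-18 (when the property is made available), so 2007-09-01 through 2007-09-25; done 2007-09-08 — within the window.
Step 5: 49 days after 2007-08-18 (when the property is made available) is 2007-10-06; 2007-10-04 is within that limit.

Yes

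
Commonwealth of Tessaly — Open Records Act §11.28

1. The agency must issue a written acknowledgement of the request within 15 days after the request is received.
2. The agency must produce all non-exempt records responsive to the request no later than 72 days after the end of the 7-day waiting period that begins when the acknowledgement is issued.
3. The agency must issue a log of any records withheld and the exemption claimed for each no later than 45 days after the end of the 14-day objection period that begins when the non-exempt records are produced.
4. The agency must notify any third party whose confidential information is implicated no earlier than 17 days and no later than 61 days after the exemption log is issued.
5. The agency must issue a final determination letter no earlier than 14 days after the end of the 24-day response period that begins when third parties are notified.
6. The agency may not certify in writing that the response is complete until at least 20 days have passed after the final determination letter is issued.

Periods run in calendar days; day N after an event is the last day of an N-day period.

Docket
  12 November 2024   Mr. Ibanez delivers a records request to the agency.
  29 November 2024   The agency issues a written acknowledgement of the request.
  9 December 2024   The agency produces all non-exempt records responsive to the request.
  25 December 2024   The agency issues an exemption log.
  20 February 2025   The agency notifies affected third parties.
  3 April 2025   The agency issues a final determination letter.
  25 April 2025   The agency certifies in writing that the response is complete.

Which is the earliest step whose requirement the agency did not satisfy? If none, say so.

Step 1

Step 1: 15 days after 12 November 2024 (when the request is received) is 27 November 2024; not done until 29 November 2024, 2 days after the deadline.
Later steps need not be reached.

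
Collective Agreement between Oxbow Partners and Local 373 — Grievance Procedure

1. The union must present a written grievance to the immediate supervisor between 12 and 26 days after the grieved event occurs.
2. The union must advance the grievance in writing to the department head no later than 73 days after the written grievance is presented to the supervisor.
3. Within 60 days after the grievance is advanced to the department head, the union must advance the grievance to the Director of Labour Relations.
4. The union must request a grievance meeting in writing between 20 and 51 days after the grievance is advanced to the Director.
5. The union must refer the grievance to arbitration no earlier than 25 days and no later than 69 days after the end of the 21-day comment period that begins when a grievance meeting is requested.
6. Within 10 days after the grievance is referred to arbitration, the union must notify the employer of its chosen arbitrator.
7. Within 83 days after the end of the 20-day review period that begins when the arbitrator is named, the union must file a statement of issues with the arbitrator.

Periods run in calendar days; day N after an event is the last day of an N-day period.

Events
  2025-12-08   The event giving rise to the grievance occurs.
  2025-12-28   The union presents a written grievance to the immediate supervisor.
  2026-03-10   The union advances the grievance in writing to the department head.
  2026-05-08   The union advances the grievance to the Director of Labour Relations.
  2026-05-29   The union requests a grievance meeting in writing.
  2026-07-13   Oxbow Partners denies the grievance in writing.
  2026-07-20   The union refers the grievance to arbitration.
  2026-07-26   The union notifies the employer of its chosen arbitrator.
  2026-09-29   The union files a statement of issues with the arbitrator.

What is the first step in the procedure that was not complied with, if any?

None — every step was satisfied

Step 1 — 12 and 26 days from 2025-12-08 (when the grieved event occurs) are 2025-12-20 and 2026-01-03 respectively; 2025-12-28 falls inside that range.
Step 2 — counting 73 days from 2025-12-28 (when the written grievance is presented to the supervisor) gives a deadline of 2026-03-11; done 2026-03-10 — timely.
Step 3 — counting 60 days from 2026-03-10 (when the grievance is advanced to the department head) gives a deadline of 2026-05-09; 2026-05-08 is within that limit.
Step 4 — 20 and 51 days from 2026-05-08 (when the grievance is advanced to the Director) are 2026-05-28 and 2026-06-28 respectively; done 2026-05-29, which is between those dates.
Step 5 — 25 and 69 days from 2026-06-19 (end of the 21-day comment period, which began when a grievance meeting is requested on 2026-05-29) are 2026-07-14 and 2026-08-27 respectively; done 2026-07-20 — within the window.
Step 6 — counting 10 days from 2026-07-20 (when the grievance is referred to arbitration) gives a deadline of 2026-07-30; done 2026-07-26 — timely.
Step 7 — counting 83 days from 2026-08-15 (end of the 20-day review period, which began when the arbitrator is named on 2026-07-26) gives a deadline of 2026-11-06; done 2026-09-29 — timely.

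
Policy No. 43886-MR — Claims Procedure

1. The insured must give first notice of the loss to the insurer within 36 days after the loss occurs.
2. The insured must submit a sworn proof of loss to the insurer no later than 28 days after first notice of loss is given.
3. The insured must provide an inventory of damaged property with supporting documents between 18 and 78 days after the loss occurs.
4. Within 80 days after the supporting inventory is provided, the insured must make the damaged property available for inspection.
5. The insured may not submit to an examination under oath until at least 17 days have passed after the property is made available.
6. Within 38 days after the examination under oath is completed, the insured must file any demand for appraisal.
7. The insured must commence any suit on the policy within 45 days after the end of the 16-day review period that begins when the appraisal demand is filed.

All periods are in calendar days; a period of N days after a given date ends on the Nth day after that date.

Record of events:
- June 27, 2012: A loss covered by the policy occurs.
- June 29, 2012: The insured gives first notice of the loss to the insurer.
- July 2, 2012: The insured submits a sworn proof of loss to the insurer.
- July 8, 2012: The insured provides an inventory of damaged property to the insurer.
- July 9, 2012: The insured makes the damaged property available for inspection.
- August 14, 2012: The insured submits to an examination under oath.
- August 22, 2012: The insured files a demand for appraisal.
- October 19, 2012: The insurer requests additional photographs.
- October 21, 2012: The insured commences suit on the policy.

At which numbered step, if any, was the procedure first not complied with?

Step 1 — counting 36 days from June 27, 2012 (when the loss occurs) gives a deadline of August 2, 2012; done June 29, 2012 — timely.
Step 2 — counting 28 days from June 29, 2012 (when first notice of loss is given) gives a deadline of July 27, 2012; July 2, 2012 is within that limit.
Step 3 — 18 and 78 days from June 27, 2012 (when the loss occurs) are July 15, 2012 and September 13, 2012 respectively; done July 8, 2012 — 7 days before the window opened.

Step 3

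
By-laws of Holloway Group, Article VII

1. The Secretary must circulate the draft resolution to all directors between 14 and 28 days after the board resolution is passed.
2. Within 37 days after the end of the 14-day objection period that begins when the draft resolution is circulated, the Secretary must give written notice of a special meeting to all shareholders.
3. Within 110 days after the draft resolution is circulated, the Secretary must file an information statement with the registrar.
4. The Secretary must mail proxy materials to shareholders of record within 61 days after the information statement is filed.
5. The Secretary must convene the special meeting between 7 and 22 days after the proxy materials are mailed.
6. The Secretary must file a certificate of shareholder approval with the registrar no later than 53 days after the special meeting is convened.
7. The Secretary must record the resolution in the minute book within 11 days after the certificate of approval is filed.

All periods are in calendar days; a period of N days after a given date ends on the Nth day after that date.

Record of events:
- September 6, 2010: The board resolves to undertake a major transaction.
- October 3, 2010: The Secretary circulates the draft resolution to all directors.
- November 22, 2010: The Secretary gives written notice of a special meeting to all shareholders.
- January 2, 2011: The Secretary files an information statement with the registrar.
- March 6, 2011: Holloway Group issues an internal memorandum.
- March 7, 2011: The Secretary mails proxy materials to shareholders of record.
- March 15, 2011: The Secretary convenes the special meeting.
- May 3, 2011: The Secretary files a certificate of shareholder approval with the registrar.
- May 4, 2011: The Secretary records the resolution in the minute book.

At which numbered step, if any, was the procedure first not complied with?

Step 4

Step 1 — 14 and 28 days from September 6, 2010 (when the board resolution is passed) are September 20, 2010 and October 4, 2010 respectively; done October 3, 2010 — within the window.
Step 2 — counting 37 days from October 17, 2010 (end of the 14-day objection period, which began when the draft resolution is circulated on October 3, 2010) gives a deadline of November 23, 2010; completed November 22, 2010, before the deadline.
Step 3 — counting 110 days from October 3, 2010 (when the draft resolution is circulated) gives a deadline of January 21, 2011; done January 2, 2011 — timely.
Step 4 — counting 61 days from January 2, 2011 (when the information statement is filed) gives a deadline of March 4, 2011; March 7, 2011 misses that deadline by 3 days.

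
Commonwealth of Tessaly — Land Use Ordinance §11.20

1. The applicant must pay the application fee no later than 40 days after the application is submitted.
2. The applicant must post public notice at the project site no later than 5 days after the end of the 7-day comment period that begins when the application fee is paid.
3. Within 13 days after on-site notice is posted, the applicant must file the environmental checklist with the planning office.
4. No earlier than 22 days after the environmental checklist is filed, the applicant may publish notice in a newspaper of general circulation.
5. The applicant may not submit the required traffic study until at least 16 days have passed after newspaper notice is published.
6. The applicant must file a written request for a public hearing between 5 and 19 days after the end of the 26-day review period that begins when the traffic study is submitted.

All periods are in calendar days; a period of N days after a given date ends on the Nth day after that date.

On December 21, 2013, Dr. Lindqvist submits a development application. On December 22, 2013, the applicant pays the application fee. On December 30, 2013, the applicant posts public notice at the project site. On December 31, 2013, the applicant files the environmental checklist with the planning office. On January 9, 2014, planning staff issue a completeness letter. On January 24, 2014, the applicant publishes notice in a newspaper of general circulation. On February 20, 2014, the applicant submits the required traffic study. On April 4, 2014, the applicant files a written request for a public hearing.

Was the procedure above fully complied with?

Step 1: 40 days after December 21, 2013 (when the application is submitted) is January 30, 2014; December 22, 2013 is within that limit.
Step 2: 5 days after December 29, 2013 (end of the 7-day comment period, which began when the application fee is paid on December 22, 2013) is January 3, 2014; December 30, 2013 is within that limit.
Step 3: 13 days after December 30, 2013 (when on-site notice is posted) is January 12, 2014; completed December 31, 2013, before the deadline.
Step 4: the earliest permitted date is 22 days after December 31, 2013 (when the environmental checklist is filed), i.e. January 22, 2014; January 24, 2014 is on or after that date.
Step 5: the earliest permitted date is 16 days after January 24, 2014 (when newspaper notice is published), i.e. February 9, 2014; February 20, 2014 is on or after that date.
Step 6: the window is 5–19 days after March 18, 2014 (end of the 26-day review period, which began when the traffic study is submitted on February 20, 2014), so March 23, 2014 through April 6, 2014; done April 4, 2014 — within the window.

Yes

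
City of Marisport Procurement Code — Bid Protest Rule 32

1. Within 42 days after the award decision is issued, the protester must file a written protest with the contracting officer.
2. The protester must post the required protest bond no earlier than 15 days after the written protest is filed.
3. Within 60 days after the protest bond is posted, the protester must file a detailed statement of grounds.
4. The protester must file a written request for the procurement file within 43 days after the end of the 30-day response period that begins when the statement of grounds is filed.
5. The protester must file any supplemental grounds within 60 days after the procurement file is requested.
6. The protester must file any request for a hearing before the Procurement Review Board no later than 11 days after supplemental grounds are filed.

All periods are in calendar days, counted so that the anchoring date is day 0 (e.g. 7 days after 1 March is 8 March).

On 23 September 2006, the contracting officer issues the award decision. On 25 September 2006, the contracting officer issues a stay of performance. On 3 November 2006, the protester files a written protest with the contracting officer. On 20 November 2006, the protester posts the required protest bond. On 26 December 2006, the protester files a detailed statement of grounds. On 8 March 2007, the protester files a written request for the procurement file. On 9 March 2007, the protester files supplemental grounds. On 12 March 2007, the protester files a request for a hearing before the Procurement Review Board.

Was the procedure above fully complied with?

Step 1 — counting 42 days from 23 September 2006 (when the award decision is issued) gives a deadline of 4 November 2006; done 3 November 2006 — timely.
Step 2 — must wait 15 days from 3 November 2006 (when the written protest is filed), so not before 18 November 2006; done 20 November 2006 — permitted.
Step 3 — counting 60 days from 20 November 2006 (when the protest bond is posted) gives a deadline of 19 January 2007; completed 26 December 2006, before the deadline.
Step 4 — counting 43 days from 25 January 2007 (end of the 30-day response period, which began when the statement of grounds is filed on 26 December 2006) gives a deadline of 9 March 2007; 8 March 2007 is within that limit.
Step 5 — counting 60 days from 8 March 2007 (when the procurement file is requested) gives a deadline of 7 May 2007; done 9 March 2007 — timely.
Step 6 — counting 11 days from 9 March 2007 (when supplemental grounds are filed) gives a deadline of 20 March 2007; done 12 March 2007 — timely.

Yes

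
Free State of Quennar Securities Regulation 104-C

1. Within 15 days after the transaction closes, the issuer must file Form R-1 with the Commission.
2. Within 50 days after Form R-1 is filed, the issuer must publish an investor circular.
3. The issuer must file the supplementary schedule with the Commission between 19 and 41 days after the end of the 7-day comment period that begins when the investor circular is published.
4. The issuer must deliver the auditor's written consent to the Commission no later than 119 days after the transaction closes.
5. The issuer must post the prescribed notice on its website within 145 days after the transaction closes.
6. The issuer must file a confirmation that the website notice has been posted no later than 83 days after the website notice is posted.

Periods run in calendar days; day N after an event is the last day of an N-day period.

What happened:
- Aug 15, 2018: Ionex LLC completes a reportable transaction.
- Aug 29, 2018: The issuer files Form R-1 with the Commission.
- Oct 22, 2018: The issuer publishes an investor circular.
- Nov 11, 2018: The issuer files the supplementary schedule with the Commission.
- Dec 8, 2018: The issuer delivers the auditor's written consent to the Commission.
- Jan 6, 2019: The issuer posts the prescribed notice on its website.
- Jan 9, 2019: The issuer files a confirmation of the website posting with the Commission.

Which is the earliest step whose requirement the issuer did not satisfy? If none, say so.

Step 2

Step 1: 15 days after Aug 15, 2018 (when the transaction closes) is Aug 30, 2018; completed Aug 29, 2018, before the deadline.
Step 2: 50 days after Aug 29, 2018 (when Form R-1 is filed) is Oct 18, 2018; done Oct 22, 2018 — 4 days late.
Later steps need not be reached.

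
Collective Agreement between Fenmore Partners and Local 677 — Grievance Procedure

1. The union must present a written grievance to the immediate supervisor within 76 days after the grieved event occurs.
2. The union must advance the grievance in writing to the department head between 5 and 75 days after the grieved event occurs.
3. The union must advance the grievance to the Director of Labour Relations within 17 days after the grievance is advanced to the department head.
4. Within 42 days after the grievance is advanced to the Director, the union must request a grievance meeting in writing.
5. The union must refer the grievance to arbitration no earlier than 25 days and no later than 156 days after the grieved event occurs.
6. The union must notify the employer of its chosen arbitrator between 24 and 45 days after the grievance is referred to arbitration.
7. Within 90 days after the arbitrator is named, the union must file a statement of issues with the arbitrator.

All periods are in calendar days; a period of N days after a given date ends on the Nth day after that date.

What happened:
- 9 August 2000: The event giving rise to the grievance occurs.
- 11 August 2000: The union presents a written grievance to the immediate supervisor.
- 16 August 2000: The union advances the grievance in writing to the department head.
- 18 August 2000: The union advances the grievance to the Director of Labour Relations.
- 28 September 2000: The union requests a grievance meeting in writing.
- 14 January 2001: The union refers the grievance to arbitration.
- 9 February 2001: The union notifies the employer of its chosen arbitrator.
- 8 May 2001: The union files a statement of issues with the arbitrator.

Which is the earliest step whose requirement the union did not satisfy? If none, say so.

Step 5

Step 1: 76 days after 9 August 2000 (when the grieved event occurs) is 24 October 2000; completed 11 August 2000, before the deadline.
Step 2: the window is 5–75 days after 9 August 2000 (when the grieved event occurs), so 14 August 2000 through 23 October 2000; done 16 August 2000 — within the window.
Step 3: 17 days after 16 August 2000 (when the grievance is advanced to the department head) is 2 September 2000; completed 18 August 2000, before the deadline.
Step 4: 42 days after 18 August 2000 (when the grievance is advanced to the Director) is 29 September 2000; 28 September 2000 is within that limit.
Step 5: the window is 25–156 days after 9 August 2000 (when the grieved event occurs), so 3 September 2000 through 12 January 2001; 14 January 2001 is 2 days past the end of the window.
The analysis stops there.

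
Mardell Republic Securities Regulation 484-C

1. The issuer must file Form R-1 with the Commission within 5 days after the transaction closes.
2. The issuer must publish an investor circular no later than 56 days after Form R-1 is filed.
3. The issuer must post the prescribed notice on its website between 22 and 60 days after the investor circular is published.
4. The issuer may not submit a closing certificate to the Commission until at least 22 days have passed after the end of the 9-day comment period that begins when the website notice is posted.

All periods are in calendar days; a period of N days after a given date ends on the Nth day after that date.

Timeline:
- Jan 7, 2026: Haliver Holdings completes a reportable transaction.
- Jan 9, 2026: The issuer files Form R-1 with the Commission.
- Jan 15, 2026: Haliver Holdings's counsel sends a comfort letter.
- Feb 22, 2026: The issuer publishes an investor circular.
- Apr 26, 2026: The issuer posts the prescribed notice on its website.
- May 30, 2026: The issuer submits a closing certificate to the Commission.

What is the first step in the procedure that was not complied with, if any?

(1) due by Jan 7, 2026 + 5 days = Jan 12, 2026; done Jan 9, 2026 — timely.
(2) due by Jan 9, 2026 + 56 days = Mar 6, 2026; Feb 22, 2026 is within that limit.
(3) the permitted window runs from Feb 22, 2026 + 22 = Mar 16, 2026 to Feb 22, 2026 + 60 = Apr 23, 2026; done Apr 26, 2026 — 3 days after the window closed.
The procedure was therefore not followed at step 3.

Step 3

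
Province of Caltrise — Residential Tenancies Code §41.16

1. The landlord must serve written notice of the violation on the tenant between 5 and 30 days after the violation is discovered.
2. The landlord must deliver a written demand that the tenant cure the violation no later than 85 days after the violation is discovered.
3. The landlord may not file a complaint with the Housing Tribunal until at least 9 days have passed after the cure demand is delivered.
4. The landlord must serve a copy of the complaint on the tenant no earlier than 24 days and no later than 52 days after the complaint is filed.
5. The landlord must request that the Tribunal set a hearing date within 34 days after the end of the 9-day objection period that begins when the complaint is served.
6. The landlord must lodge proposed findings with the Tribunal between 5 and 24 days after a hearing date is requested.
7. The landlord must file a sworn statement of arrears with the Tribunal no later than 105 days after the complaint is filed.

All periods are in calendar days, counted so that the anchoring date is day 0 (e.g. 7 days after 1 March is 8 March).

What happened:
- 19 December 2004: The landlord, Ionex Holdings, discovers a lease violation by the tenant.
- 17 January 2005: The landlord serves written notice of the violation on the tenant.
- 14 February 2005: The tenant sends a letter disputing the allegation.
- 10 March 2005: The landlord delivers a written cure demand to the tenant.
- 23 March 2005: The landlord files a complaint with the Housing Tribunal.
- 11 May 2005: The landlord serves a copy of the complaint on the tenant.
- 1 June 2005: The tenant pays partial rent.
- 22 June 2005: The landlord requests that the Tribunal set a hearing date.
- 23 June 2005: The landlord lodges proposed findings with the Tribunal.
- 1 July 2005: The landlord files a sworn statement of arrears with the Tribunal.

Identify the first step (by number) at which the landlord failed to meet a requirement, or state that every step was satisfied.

Step 6

Step 1 — 5 and 30 days from 19 December 2004 (when the violation is discovered) are 24 December 2004 and 18 January 2005 respectively; 17 January 2005 falls inside that range.
Step 2 — counting 85 days from 19 December 2004 (when the violation is discovered) gives a deadline of 14 March 2005; done 10 March 2005 — timely.
Step 3 — must wait 9 days from 10 March 2005 (when the cure demand is delivered), so not before 19 March 2005; done 23 March 2005 — permitted.
Step 4 — 24 and 52 days from 23 March 2005 (when the complaint is filed) are 16 April 2005 and 14 May 2005 respectively; 11 May 2005 falls inside that range.
Step 5 — counting 34 days from 20 May 2005 (end of the 9-day objection period, which began when the complaint is served on 11 May 2005) gives a deadline of 23 June 2005; done 22 June 2005 — timely.
Step 6 — 5 and 24 days from 22 June 2005 (when a hearing date is requested) are 27 June 2005 and 16 July 2005 respectively; 23 June 2005 is 4 days too early.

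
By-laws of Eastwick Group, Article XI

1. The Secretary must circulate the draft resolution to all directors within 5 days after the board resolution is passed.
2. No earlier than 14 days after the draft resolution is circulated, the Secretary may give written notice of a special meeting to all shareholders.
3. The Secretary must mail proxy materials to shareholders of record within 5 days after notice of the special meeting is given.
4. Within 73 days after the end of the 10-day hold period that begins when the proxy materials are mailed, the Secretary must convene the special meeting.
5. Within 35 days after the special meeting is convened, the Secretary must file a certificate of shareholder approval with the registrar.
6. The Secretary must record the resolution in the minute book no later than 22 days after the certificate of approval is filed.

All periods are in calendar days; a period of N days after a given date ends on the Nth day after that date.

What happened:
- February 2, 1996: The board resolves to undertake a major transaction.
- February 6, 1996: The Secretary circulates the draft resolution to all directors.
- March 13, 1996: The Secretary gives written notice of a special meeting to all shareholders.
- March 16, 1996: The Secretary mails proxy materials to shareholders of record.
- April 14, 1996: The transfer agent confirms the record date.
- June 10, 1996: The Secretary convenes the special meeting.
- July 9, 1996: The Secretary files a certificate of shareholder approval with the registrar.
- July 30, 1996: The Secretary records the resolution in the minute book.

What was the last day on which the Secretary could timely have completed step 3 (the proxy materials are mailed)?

Step 3 runs from March 13, 1996, when notice of the special meeting is given. 5 days after March 13, 1996 is March 18, 1996.

March 18, 1996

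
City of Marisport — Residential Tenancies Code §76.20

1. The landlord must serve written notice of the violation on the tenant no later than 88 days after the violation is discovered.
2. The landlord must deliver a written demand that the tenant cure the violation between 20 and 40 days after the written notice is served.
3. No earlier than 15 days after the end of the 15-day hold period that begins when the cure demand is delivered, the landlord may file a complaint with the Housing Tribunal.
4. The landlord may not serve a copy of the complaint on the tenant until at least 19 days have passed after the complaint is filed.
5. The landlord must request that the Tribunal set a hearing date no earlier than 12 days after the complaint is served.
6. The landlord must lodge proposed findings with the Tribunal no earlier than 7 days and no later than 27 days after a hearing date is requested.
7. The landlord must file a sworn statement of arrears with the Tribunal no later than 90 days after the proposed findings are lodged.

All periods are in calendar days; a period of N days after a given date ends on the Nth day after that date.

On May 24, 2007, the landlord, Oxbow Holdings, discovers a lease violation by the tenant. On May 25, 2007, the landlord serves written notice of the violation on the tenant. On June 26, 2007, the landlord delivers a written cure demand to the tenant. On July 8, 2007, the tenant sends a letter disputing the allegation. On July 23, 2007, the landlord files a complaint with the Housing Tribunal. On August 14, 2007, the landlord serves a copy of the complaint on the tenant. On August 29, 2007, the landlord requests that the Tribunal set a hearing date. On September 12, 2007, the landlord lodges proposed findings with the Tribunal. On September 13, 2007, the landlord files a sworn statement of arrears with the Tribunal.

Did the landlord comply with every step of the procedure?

Step 1 — counting 88 days from May 24, 2007 (when the violation is discovered) gives a deadline of August 20, 2007; done May 25, 2007 — timely.
Step 2 — 20 and 40 days from May 25, 2007 (when the written notice is served) are June 14, 2007 and July 4, 2007 respectively; done June 26, 2007, which is between those dates.
Step 3 — must wait 15 days from July 11, 2007 (end of the 15-day hold period, which began when the cure demand is delivered on June 26, 2007), so not before July 26, 2007; acted on July 23, 2007, 3 days prematurely.
The procedure was therefore not followed at step 3.

No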